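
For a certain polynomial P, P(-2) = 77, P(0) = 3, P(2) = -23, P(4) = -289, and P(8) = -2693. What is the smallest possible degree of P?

3

Divided differences on the nodes -2, 0, 2, 4, 8:
  order 0: 77  3  -23  -289  -2693
  order 1: -37  -13  -133  -601
  order 2: 6  -30  -78
  order 3: -6  -6
  order 4: 0
The order-3 divided differences are all -6 (nonzero) and every higher order vanishes, so the data lies on a polynomial of degree exactly 3.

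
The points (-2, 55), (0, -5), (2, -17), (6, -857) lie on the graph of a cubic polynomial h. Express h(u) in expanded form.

Write h(u) = au^3 + bu^2 + cu + d. Substituting each data point gives a linear system:
  -8a + 4b - 2c + d = 55
  d = -5
  8a + 4b + 2c + d = -17
  216a + 36b + 6c + d = -857
Solving the system yields a = -5, b = 6, c = 2, d = -5.
So h(u) = -5u³ + 6u² + 2u - 5.
Check: h(-2) = 55. ✓

h(u) = -5u^3 + 6u^2 + 2u - 5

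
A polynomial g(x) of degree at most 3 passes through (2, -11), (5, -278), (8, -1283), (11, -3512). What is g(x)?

g(x) = -3x^3 + 4x^2 - 3

Write g(x) = ax^3 + bx^2 + cx + d. Substituting each data point gives a linear system:
  8a + 4b + 2c + d = -11
  125a + 25b + 5c + d = -278
  512a + 64b + 8c + d = -1283
  1331a + 121b + 11c + d = -3512
Solving the system yields a = -3, b = 4, c = 0, d = -3.
So g(x) = -3x^3 + 4x^2 - 3.
Check: g(11) = -3512. ✓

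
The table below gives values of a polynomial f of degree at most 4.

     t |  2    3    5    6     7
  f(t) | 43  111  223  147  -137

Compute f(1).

Using the Lagrange interpolation formula with nodes 2, 3, 5, 6, 7:
  L_0(t) = (t - 3)(t - 5)(t - 6)(t - 7) / 60
  L_1(t) = (t - 2)(t - 5)(t - 6)(t - 7) / -24
  L_2(t) = (t - 2)(t - 3)(t - 6)(t - 7) / 12
  L_3(t) = (t - 2)(t - 3)(t - 5)(t - 7) / -12
  L_4(t) = (t - 2)(t - 3)(t - 5)(t - 6) / 40
Then f(t) = 43·L_0(t) + 111·L_1(t) + 223·L_2(t) + 147·L_3(t) - 137·L_4(t).
Expanding and collecting terms gives f(t) = -t⁴ + 6t³ + 5t² - 6t + 3.
Evaluating at t = 1: f(1) = 7.

7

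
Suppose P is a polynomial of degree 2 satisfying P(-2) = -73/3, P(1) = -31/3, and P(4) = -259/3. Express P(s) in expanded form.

P(s) = -5s^2 - (1/3)s - 5

Using the Lagrange interpolation formula with nodes -2, 1, 4:
  L_0(s) = (s - 1)(s - 4) / 18
  L_1(s) = (s + 2)(s - 4) / -9
  L_2(s) = (s + 2)(s - 1) / 18
Then P(s) = -73/3·L_0(s) - 31/3·L_1(s) - 259/3·L_2(s).
Expanding and collecting terms gives P(s) = -5s² - (1/3)s - 5.
Check: P(1) = -31/3. ✓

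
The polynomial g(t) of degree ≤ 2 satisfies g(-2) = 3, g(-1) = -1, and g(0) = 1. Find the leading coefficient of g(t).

3

Write g(t) = at^2 + bt + c. Substituting each data point gives a linear system:
  4a - 2b + c = 3
  a - b + c = -1
  c = 1
Solving the system yields a = 3, b = 5, c = 1.
So g(t) = 3t^2 + 5t + 1.
The leading coefficient is 3.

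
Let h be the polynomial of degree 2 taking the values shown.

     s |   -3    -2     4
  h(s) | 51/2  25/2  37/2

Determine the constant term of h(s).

-3/2

Write h(s) = as^2 + bs + c. Substituting each data point gives a linear system:
  9a - 3b + c = 51/2
  4a - 2b + c = 25/2
  16a + 4b + c = 37/2
Solving the system yields a = 2, b = -3, c = -3/2.
So h(s) = 2s^2 - 3s - 3/2.
The constant term is -3/2.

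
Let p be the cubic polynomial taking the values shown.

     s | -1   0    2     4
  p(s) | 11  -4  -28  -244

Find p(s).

Write p(s) = as^3 + bs^2 + cs + d. Substituting each data point gives a linear system:
  -a + b - c + d = 11
  d = -4
  8a + 4b + 2c + d = -28
  64a + 16b + 4c + d = -244
Solving the system yields a = -5, b = 6, c = -4, d = -4.
So p(s) = -5s^3 + 6s^2 - 4s - 4.
Check: p(2) = -28. ✓

p(s) = -5s^3 + 6s^2 - 4s - 4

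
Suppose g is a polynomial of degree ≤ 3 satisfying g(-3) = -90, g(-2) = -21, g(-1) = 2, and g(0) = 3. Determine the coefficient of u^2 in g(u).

Write g(u) = au^3 + bu^2 + cu + d. Substituting each data point gives a linear system:
  -27a + 9b - 3c + d = -90
  -8a + 4b - 2c + d = -21
  -a + b - c + d = 2
  d = 3
Solving the system yields a = 4, b = 1, c = -2, d = 3.
So g(u) = 4u³ + u² - 2u + 3.
The coefficient of u^2 is 1.

1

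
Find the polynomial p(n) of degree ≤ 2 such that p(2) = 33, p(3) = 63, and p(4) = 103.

Write p(n) = an^2 + bn + c. Substituting each data point gives a linear system:
  4a + 2b + c = 33
  9a + 3b + c = 63
  16a + 4b + c = 103
Solving the system yields a = 5, b = 5, c = 3.
So p(n) = 5n^2 + 5n + 3.
Check: p(2) = 33. ✓

p(n) = 5n^2 + 5n + 3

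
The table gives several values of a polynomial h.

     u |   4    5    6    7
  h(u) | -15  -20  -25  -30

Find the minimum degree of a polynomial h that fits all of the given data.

Forward differences of the values at u = 4, 5, 6, 7:
  h  : -15  -20  -25  -30
  Δ  : -5  -5  -5
  Δ^2: 0  0
  Δ^3: 0
The first differences are constant (-5) and nonzero, while all higher differences vanish, so the minimal degree is 1.

1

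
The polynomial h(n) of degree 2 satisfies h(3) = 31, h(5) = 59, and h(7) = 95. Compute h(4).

44

Write h(n) = an^2 + bn + c. Substituting each data point gives a linear system:
  9a + 3b + c = 31
  25a + 5b + c = 59
  49a + 7b + c = 95
Solving the system yields a = 1, b = 6, c = 4.
So h(n) = n² + 6n + 4.
Then h(4) = 44.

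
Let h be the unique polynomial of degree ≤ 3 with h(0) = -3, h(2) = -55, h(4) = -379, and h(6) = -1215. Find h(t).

h(t) = -5t^3 - 4t^2 + 2t - 3

Write h(t) = at^3 + bt^2 + ct + d. Substituting each data point gives a linear system:
  d = -3
  8a + 4b + 2c + d = -55
  64a + 16b + 4c + d = -379
  216a + 36b + 6c + d = -1215
Solving the system yields a = -5, b = -4, c = 2, d = -3.
So h(t) = -5t³ - 4t² + 2t - 3.
Check: h(6) = -1215. ✓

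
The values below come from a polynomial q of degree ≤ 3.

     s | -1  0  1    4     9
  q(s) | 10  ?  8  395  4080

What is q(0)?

3

The 4 known points determine the degree-3 polynomial uniquely.
Write q(s) = as^3 + bs^2 + cs + d. Substituting each data point gives a linear system:
  -a + b - c + d = 10
  a + b + c + d = 8
  64a + 16b + 4c + d = 395
  729a + 81b + 9c + d = 4080
Solving the system yields a = 5, b = 6, c = -6, d = 3.
So q(s) = 5s^3 + 6s^2 - 6s + 3.
Then q(0) = 3.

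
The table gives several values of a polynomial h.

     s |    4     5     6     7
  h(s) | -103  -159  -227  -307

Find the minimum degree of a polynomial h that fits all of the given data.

2

Forward differences of the values at s = 4, 5, 6, 7:
  h  : -103  -159  -227  -307
  Δ  : -56  -68  -80
  Δ^2: -12  -12
  Δ^3: 0
The second differences are constant (-12) and nonzero, while all higher differences vanish, so the minimal degree is 2.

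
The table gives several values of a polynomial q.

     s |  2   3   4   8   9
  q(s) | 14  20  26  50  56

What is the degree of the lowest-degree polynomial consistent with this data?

1

Divided differences on the nodes 2, 3, 4, 8, 9:
  order 0: 14  20  26  50  56
  order 1: 6  6  6  6
  order 2: 0  0  0
  order 3: 0  0
  order 4: 0
The order-1 divided differences are all 6 (nonzero) and every higher order vanishes, so the data lies on a polynomial of degree exactly 1.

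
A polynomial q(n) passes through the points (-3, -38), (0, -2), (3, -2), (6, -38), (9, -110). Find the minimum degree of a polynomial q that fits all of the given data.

Forward differences of the values at n = -3, 0, 3, 6, 9:
  q  : -38  -2  -2  -38  -110
  Δ  : 36  0  -36  -72
  Δ^2: -36  -36  -36
  Δ^3: 0  0
  Δ^4: 0
The second differences are constant (-36) and nonzero, while all higher differences vanish, so the minimal degree is 2.

2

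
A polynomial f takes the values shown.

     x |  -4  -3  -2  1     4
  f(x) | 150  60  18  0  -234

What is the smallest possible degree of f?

3

Divided differences on the nodes -4, -3, -2, 1, 4:
  order 0: 150  60  18  0  -234
  order 1: -90  -42  -6  -78
  order 2: 24  9  -12
  order 3: -3  -3
  order 4: 0
The order-3 divided differences are all -3 (nonzero) and every higher order vanishes, so the data lies on a polynomial of degree exactly 3.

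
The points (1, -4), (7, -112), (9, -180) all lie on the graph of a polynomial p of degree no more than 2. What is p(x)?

p(x) = -2x^2 - 2x

Write p(x) = ax^2 + bx + c. Substituting each data point gives a linear system:
  a + b + c = -4
  49a + 7b + c = -112
  81a + 9b + c = -180
Solving the system yields a = -2, b = -2, c = 0.
So p(x) = -2x^2 - 2x.
Check: p(7) = -112. ✓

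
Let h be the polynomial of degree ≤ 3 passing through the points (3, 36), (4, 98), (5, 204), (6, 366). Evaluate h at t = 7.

596

Using the Lagrange interpolation formula with nodes 3, 4, 5, 6:
  L_0(t) = (t - 4)(t - 5)(t - 6) / -6
  L_1(t) = (t - 3)(t - 5)(t - 6) / 2
  L_2(t) = (t - 3)(t - 4)(t - 6) / -2
  L_3(t) = (t - 3)(t - 4)(t - 5) / 6
Then h(t) = 36·L_0(t) + 98·L_1(t) + 204·L_2(t) + 366·L_3(t).
Expanding and collecting terms gives h(t) = 2t^3 - 2t^2 + 2t - 6.
Evaluating at t = 7: h(7) = 596.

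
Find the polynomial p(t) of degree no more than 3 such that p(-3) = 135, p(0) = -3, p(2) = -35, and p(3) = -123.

Using the Lagrange interpolation formula with nodes -3, 0, 2, 3:
  L_0(t) = t(t - 2)(t - 3) / -90
  L_1(t) = (t + 3)(t - 2)(t - 3) / 18
  L_2(t) = (t + 3)t(t - 3) / -10
  L_3(t) = (t + 3)t(t - 2) / 18
Then p(t) = 135·L_0(t) - 3·L_1(t) - 35·L_2(t) - 123·L_3(t).
Expanding and collecting terms gives p(t) = -5t^3 + t^2 + 2t - 3.
Check: p(0) = -3. ✓

p(t) = -5t^3 + t^2 + 2t - 3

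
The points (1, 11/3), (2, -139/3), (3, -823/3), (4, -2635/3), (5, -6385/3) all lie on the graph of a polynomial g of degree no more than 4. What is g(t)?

Write g(t) = at^4 + bt^3 + ct^2 + dt + e. Substituting each data point gives a linear system:
  a + b + c + d + e = 11/3
  16a + 8b + 4c + 2d + e = -139/3
  81a + 27b + 9c + 3d + e = -823/3
  256a + 64b + 16c + 4d + e = -2635/3
  625a + 125b + 25c + 5d + e = -6385/3
Solving the system yields a = -3, b = -3, c = 4, d = 4, e = 5/3.
So g(t) = -3t^4 - 3t^3 + 4t^2 + 4t + 5/3.
Check: g(5) = -6385/3. ✓

g(t) = -3t^4 - 3t^3 + 4t^2 + 4t + 5/3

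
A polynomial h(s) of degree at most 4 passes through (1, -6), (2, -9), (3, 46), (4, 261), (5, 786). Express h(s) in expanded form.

Write h(s) = as^4 + bs^3 + cs^2 + ds + e. Substituting each data point gives a linear system:
  a + b + c + d + e = -6
  16a + 8b + 4c + 2d + e = -9
  81a + 27b + 9c + 3d + e = 46
  256a + 64b + 16c + 4d + e = 261
  625a + 125b + 25c + 5d + e = 786
Solving the system yields a = 2, b = -3, c = -3, d = -3, e = 1.
So h(s) = 2s⁴ - 3s³ - 3s² - 3s + 1.
Check: h(5) = 786. ✓

h(s) = 2s^4 - 3s^3 - 3s^2 - 3s + 1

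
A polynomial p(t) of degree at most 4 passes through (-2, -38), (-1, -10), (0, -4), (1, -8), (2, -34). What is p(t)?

p(t) = -t^4 - 4t^2 + t - 4

Write p(t) = at^4 + bt^3 + ct^2 + dt + e. Substituting each data point gives a linear system:
  16a - 8b + 4c - 2d + e = -38
  a - b + c - d + e = -10
  e = -4
  a + b + c + d + e = -8
  16a + 8b + 4c + 2d + e = -34
Solving the system yields a = -1, b = 0, c = -4, d = 1, e = -4.
So p(t) = -t^4 - 4t^2 + t - 4.
Check: p(-1) = -10. ✓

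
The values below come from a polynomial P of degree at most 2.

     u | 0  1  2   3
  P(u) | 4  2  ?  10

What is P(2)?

On equispaced nodes a degree-2 polynomial has vanishing third forward difference, so
  - P(0) + 3·P(1) - 3·P(2) + P(3) = 0.
Substituting the known values and solving for P(2):
  -3·P(2) = -12
  P(2) = 4.

4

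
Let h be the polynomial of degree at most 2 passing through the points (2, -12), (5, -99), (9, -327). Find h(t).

h(t) = -4t^2 - t + 6

Using the Lagrange interpolation formula with nodes 2, 5, 9:
  L_0(t) = (t - 5)(t - 9) / 21
  L_1(t) = (t - 2)(t - 9) / -12
  L_2(t) = (t - 2)(t - 5) / 28
Then h(t) = -12·L_0(t) - 99·L_1(t) - 327·L_2(t).
Expanding and collecting terms gives h(t) = -4t² - t + 6.
Check: h(2) = -12. ✓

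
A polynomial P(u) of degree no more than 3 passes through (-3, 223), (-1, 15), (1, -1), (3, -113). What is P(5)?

-609

Using the Lagrange interpolation formula with nodes -3, -1, 1, 3:
  L_0(u) = (u + 1)(u - 1)(u - 3) / -48
  L_1(u) = (u + 3)(u - 1)(u - 3) / 16
  L_2(u) = (u + 3)(u + 1)(u - 3) / -16
  L_3(u) = (u + 3)(u + 1)(u - 1) / 48
Then P(u) = 223·L_0(u) + 15·L_1(u) - 1·L_2(u) - 113·L_3(u).
Expanding and collecting terms gives P(u) = -6u³ + 6u² - 2u + 1.
Evaluating at u = 5: P(5) = -609.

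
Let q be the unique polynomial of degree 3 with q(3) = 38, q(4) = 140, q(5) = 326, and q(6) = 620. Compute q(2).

-4

Forward differences of the values at s = 3, 4, 5, 6:
  q  : 38  140  326  620
  Δ  : 102  186  294
  Δ^2: 84  108
  Δ^3: 24
The third differences are constant, confirming degree 3.
Interpolating (Newton forward form) and evaluating at s = 2 gives q(2) = -4.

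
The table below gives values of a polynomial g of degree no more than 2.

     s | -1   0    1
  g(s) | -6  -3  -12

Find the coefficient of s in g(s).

-3

Write g(s) = as^2 + bs + c. Substituting each data point gives a linear system:
  a - b + c = -6
  c = -3
  a + b + c = -12
Solving the system yields a = -6, b = -3, c = -3.
So g(s) = -6s^2 - 3s - 3.
The coefficient of s is -3.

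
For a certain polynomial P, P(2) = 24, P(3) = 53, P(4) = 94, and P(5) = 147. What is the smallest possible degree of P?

2

Forward differences of the values at n = 2, 3, 4, 5:
  P  : 24  53  94  147
  Δ  : 29  41  53
  Δ^2: 12  12
  Δ^3: 0
The second differences are constant (12) and nonzero, while all higher differences vanish, so the minimal degree is 2.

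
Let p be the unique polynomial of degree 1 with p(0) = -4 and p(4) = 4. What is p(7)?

10

Write p(n) = an + b. Substituting each data point gives a linear system:
  b = -4
  4a + b = 4
Solving the system yields a = 2, b = -4.
So p(n) = 2n - 4.
Then p(7) = 10.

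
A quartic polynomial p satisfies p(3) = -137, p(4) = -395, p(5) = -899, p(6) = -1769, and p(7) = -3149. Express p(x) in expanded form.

p(x) = -x^4 - 2x^3 - 2x^2 + 5x + 1

Using the Lagrange interpolation formula with nodes 3, 4, 5, 6, 7:
  L_0(x) = (x - 4)(x - 5)(x - 6)(x - 7) / 24
  L_1(x) = (x - 3)(x - 5)(x - 6)(x - 7) / -6
  L_2(x) = (x - 3)(x - 4)(x - 6)(x - 7) / 4
  L_3(x) = (x - 3)(x - 4)(x - 5)(x - 7) / -6
  L_4(x) = (x - 3)(x - 4)(x - 5)(x - 6) / 24
Then p(x) = -137·L_0(x) - 395·L_1(x) - 899·L_2(x) - 1769·L_3(x) - 3149·L_4(x).
Expanding and collecting terms gives p(x) = -x⁴ - 2x³ - 2x² + 5x + 1.
Check: p(6) = -1769. ✓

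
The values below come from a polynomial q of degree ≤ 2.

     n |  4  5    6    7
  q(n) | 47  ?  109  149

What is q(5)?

The 3 known points determine the degree-2 polynomial uniquely.
Write q(n) = an^2 + bn + c. Substituting each data point gives a linear system:
  16a + 4b + c = 47
  36a + 6b + c = 109
  49a + 7b + c = 149
Solving the system yields a = 3, b = 1, c = -5.
So q(n) = 3n^2 + n - 5.
Then q(5) = 75.

75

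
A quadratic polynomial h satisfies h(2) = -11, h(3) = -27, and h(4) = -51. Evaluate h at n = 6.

-123

Write h(n) = an^2 + bn + c. Substituting each data point gives a linear system:
  4a + 2b + c = -11
  9a + 3b + c = -27
  16a + 4b + c = -51
Solving the system yields a = -4, b = 4, c = -3.
So h(n) = -4n² + 4n - 3.
Then h(6) = -123.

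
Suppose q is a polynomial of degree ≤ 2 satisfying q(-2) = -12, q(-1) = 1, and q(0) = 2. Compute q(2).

-32

Write q(u) = au^2 + bu + c. Substituting each data point gives a linear system:
  4a - 2b + c = -12
  a - b + c = 1
  c = 2
Solving the system yields a = -6, b = -5, c = 2.
So q(u) = -6u^2 - 5u + 2.
Then q(2) = -32.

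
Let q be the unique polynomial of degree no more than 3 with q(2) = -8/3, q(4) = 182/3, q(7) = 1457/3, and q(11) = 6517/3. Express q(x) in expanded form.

Write q(x) = ax^3 + bx^2 + cx + d. Substituting each data point gives a linear system:
  8a + 4b + 2c + d = -8/3
  64a + 16b + 4c + d = 182/3
  343a + 49b + 7c + d = 1457/3
  1331a + 121b + 11c + d = 6517/3
Solving the system yields a = 2, b = -4, c = -1/3, d = -2.
So q(x) = 2x^3 - 4x^2 - (1/3)x - 2.
Check: q(11) = 6517/3. ✓

q(x) = 2x^3 - 4x^2 - (1/3)x - 2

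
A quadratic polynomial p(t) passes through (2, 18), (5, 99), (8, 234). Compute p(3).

39

Using the Lagrange interpolation formula with nodes 2, 5, 8:
  L_0(t) = (t - 5)(t - 8) / 18
  L_1(t) = (t - 2)(t - 8) / -9
  L_2(t) = (t - 2)(t - 5) / 18
Then p(t) = 18·L_0(t) + 99·L_1(t) + 234·L_2(t).
Expanding and collecting terms gives p(t) = 3t^2 + 6t - 6.
Evaluating at t = 3: p(3) = 39.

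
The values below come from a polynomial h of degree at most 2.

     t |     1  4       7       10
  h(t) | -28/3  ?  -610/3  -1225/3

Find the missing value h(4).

-211/3

On equispaced nodes a degree-2 polynomial has vanishing third forward difference, so
  - h(1) + 3·h(4) - 3·h(7) + h(10) = 0.
Substituting the known values and solving for h(4):
  3·h(4) = -211
  h(4) = -211/3.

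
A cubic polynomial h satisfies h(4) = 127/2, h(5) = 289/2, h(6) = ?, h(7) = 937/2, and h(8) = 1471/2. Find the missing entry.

On equispaced nodes a degree-3 polynomial has vanishing fourth forward difference, so
  h(4) - 4·h(5) + 6·h(6) - 4·h(7) + h(8) = 0.
Substituting the known values and solving for h(6):
  6·h(6) = 1653
  h(6) = 551/2.

551/2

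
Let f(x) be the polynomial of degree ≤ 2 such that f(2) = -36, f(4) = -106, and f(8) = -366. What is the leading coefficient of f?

Write f(x) = ax^2 + bx + c. Substituting each data point gives a linear system:
  4a + 2b + c = -36
  16a + 4b + c = -106
  64a + 8b + c = -366
Solving the system yields a = -5, b = -5, c = -6.
So f(x) = -5x² - 5x - 6.
The leading coefficient is -5.

-5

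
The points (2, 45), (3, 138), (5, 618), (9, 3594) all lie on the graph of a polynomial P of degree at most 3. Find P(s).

Write P(s) = as^3 + bs^2 + cs + d. Substituting each data point gives a linear system:
  8a + 4b + 2c + d = 45
  27a + 9b + 3c + d = 138
  125a + 25b + 5c + d = 618
  729a + 81b + 9c + d = 3594
Solving the system yields a = 5, b = -1, c = 3, d = 3.
So P(s) = 5s^3 - s^2 + 3s + 3.
Check: P(9) = 3594. ✓

P(s) = 5s^3 - s^2 + 3s + 3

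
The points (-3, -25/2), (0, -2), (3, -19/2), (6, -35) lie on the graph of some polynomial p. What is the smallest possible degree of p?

2

Forward differences of the values at t = -3, 0, 3, 6:
  p  : -25/2  -2  -19/2  -35
  Δ  : 21/2  -15/2  -51/2
  Δ^2: -18  -18
  Δ^3: 0
The second differences are constant (-18) and nonzero, while all higher differences vanish, so the minimal degree is 2.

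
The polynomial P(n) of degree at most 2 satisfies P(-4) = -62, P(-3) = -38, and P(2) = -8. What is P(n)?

Write P(n) = an^2 + bn + c. Substituting each data point gives a linear system:
  16a - 4b + c = -62
  9a - 3b + c = -38
  4a + 2b + c = -8
Solving the system yields a = -3, b = 3, c = -2.
So P(n) = -3n² + 3n - 2.
Check: P(-3) = -38. ✓

P(n) = -3n^2 + 3n - 2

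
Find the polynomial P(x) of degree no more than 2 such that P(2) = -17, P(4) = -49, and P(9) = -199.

Write P(x) = ax^2 + bx + c. Substituting each data point gives a linear system:
  4a + 2b + c = -17
  16a + 4b + c = -49
  81a + 9b + c = -199
Solving the system yields a = -2, b = -4, c = -1.
So P(x) = -2x² - 4x - 1.
Check: P(9) = -199. ✓

P(x) = -2x^2 - 4x - 1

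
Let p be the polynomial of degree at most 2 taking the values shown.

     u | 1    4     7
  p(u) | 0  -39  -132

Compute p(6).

-95

Using the Lagrange interpolation formula with nodes 1, 4, 7:
  L_0(u) = (u - 4)(u - 7) / 18
  L_1(u) = (u - 1)(u - 7) / -9
  L_2(u) = (u - 1)(u - 4) / 18
Then p(u) = 0·L_0(u) - 39·L_1(u) - 132·L_2(u).
Expanding and collecting terms gives p(u) = -3u² + 2u + 1.
Evaluating at u = 6: p(6) = -95.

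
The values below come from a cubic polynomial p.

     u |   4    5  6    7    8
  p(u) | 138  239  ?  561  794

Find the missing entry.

378

On equispaced nodes a degree-3 polynomial has vanishing fourth forward difference, so
  p(4) - 4·p(5) + 6·p(6) - 4·p(7) + p(8) = 0.
Substituting the known values and solving for p(6):
  6·p(6) = 2268
  p(6) = 378.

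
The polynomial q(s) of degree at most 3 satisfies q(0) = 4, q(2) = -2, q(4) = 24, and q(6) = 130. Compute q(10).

774

Write q(s) = as^3 + bs^2 + cs + d. Substituting each data point gives a linear system:
  d = 4
  8a + 4b + 2c + d = -2
  64a + 16b + 4c + d = 24
  216a + 36b + 6c + d = 130
Solving the system yields a = 1, b = -2, c = -3, d = 4.
So q(s) = s^3 - 2s^2 - 3s + 4.
Then q(10) = 774.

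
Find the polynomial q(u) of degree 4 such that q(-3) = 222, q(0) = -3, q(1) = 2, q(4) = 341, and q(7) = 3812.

Write q(u) = au^4 + bu^3 + cu^2 + du + e. Substituting each data point gives a linear system:
  81a - 27b + 9c - 3d + e = 222
  e = -3
  a + b + c + d + e = 2
  256a + 64b + 16c + 4d + e = 341
  2401a + 343b + 49c + 7d + e = 3812
Solving the system yields a = 2, b = -3, c = 0, d = 6, e = -3.
So q(u) = 2u^4 - 3u^3 + 6u - 3.
Check: q(1) = 2. ✓

q(u) = 2u^4 - 3u^3 + 6u - 3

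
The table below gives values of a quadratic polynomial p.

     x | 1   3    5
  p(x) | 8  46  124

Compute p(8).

Write p(x) = ax^2 + bx + c. Substituting each data point gives a linear system:
  a + b + c = 8
  9a + 3b + c = 46
  25a + 5b + c = 124
Solving the system yields a = 5, b = -1, c = 4.
So p(x) = 5x^2 - x + 4.
Then p(8) = 316.

316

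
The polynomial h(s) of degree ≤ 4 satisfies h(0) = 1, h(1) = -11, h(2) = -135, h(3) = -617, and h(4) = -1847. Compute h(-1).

3

Forward differences of the values at s = 0, 1, 2, 3, 4:
  h  : 1  -11  -135  -617  -1847
  Δ  : -12  -124  -482  -1230
  Δ^2: -112  -358  -748
  Δ^3: -246  -390
  Δ^4: -144
The fourth differences are constant, confirming degree 4.
Interpolating (Newton forward form) and evaluating at s = -1 gives h(-1) = 3.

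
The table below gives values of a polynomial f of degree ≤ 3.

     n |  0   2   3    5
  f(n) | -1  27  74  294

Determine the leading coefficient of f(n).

2

Write f(n) = an^3 + bn^2 + cn + d. Substituting each data point gives a linear system:
  d = -1
  8a + 4b + 2c + d = 27
  27a + 9b + 3c + d = 74
  125a + 25b + 5c + d = 294
Solving the system yields a = 2, b = 1, c = 4, d = -1.
So f(n) = 2n³ + n² + 4n - 1.
The leading coefficient is 2.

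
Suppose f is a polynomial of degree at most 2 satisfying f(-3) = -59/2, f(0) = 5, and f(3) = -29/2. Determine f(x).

f(x) = -3x^2 + (5/2)x + 5

Write f(x) = ax^2 + bx + c. Substituting each data point gives a linear system:
  9a - 3b + c = -59/2
  c = 5
  9a + 3b + c = -29/2
Solving the system yields a = -3, b = 5/2, c = 5.
So f(x) = -3x² + (5/2)x + 5.
Check: f(3) = -29/2. ✓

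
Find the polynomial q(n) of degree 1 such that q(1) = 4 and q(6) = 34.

Write q(n) = an + b. Substituting each data point gives a linear system:
  a + b = 4
  6a + b = 34
Solving the system yields a = 6, b = -2.
So q(n) = 6n - 2.
Check: q(6) = 34. ✓

q(n) = 6n - 2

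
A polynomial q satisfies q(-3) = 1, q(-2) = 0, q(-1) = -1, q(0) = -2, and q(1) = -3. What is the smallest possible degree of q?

Forward differences of the values at t = -3, -2, -1, 0, 1:
  q  : 1  0  -1  -2  -3
  Δ  : -1  -1  -1  -1
  Δ^2: 0  0  0
  Δ^3: 0  0
  Δ^4: 0
The first differences are constant (-1) and nonzero, while all higher differences vanish, so the minimal degree is 1.

1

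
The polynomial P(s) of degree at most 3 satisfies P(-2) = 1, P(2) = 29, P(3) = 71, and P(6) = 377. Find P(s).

Using the Lagrange interpolation formula with nodes -2, 2, 3, 6:
  L_0(s) = (s - 2)(s - 3)(s - 6) / -160
  L_1(s) = (s + 2)(s - 3)(s - 6) / 16
  L_2(s) = (s + 2)(s - 2)(s - 6) / -15
  L_3(s) = (s + 2)(s - 2)(s - 3) / 96
Then P(s) = 1·L_0(s) + 29·L_1(s) + 71·L_2(s) + 377·L_3(s).
Expanding and collecting terms gives P(s) = s^3 + 4s^2 + 3s - 1.
Check: P(3) = 71. ✓

P(s) = s^3 + 4s^2 + 3s - 1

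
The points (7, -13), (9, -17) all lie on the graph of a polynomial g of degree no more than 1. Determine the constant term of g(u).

Write g(u) = au + b. Substituting each data point gives a linear system:
  7a + b = -13
  9a + b = -17
Solving the system yields a = -2, b = 1.
So g(u) = -2u + 1.
The constant term is 1.

1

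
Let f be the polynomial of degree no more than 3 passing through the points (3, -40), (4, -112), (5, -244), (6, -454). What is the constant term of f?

-4

Write f(s) = as^3 + bs^2 + cs + d. Substituting each data point gives a linear system:
  27a + 9b + 3c + d = -40
  64a + 16b + 4c + d = -112
  125a + 25b + 5c + d = -244
  216a + 36b + 6c + d = -454
Solving the system yields a = -3, b = 6, c = -3, d = -4.
So f(s) = -3s^3 + 6s^2 - 3s - 4.
The constant term is -4.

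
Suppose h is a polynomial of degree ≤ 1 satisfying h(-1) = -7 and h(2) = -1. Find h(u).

Using the Lagrange interpolation formula with nodes -1, 2:
  L_0(u) = (u - 2) / -3
  L_1(u) = (u + 1) / 3
Then h(u) = -7·L_0(u) - 1·L_1(u).
Expanding and collecting terms gives h(u) = 2u - 5.
Check: h(2) = -1. ✓

h(u) = 2u - 5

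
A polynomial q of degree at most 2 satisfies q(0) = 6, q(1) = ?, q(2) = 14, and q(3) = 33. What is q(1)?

5

The 3 known points determine the degree-2 polynomial uniquely.
Write q(x) = ax^2 + bx + c. Substituting each data point gives a linear system:
  c = 6
  4a + 2b + c = 14
  9a + 3b + c = 33
Solving the system yields a = 5, b = -6, c = 6.
So q(x) = 5x² - 6x + 6.
Then q(1) = 5.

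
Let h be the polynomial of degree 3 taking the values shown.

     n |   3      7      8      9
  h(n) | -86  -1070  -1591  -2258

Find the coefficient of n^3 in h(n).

-3

Write h(n) = an^3 + bn^2 + cn + d. Substituting each data point gives a linear system:
  27a + 9b + 3c + d = -86
  343a + 49b + 7c + d = -1070
  512a + 64b + 8c + d = -1591
  729a + 81b + 9c + d = -2258
Solving the system yields a = -3, b = -1, c = 1, d = 1.
So h(n) = -3n^3 - n^2 + n + 1.
The leading coefficient is -3.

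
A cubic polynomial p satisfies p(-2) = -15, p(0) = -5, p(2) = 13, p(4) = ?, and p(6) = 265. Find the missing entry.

87

The 4 known points determine the degree-3 polynomial uniquely.
Write p(x) = ax^3 + bx^2 + cx + d. Substituting each data point gives a linear system:
  -8a + 4b - 2c + d = -15
  d = -5
  8a + 4b + 2c + d = 13
  216a + 36b + 6c + d = 265
Solving the system yields a = 1, b = 1, c = 3, d = -5.
So p(x) = x³ + x² + 3x - 5.
Then p(4) = 87.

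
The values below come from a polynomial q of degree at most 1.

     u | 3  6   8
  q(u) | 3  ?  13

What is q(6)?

The 2 known points determine the degree-1 polynomial uniquely.
Write q(u) = au + b. Substituting each data point gives a linear system:
  3a + b = 3
  8a + b = 13
Solving the system yields a = 2, b = -3.
So q(u) = 2u - 3.
Then q(6) = 9.

9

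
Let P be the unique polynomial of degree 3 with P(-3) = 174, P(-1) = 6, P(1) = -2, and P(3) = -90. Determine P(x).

P(x) = -5x^3 + 5x^2 + x - 3

Write P(x) = ax^3 + bx^2 + cx + d. Substituting each data point gives a linear system:
  -27a + 9b - 3c + d = 174
  -a + b - c + d = 6
  a + b + c + d = -2
  27a + 9b + 3c + d = -90
Solving the system yields a = -5, b = 5, c = 1, d = -3.
So P(x) = -5x³ + 5x² + x - 3.
Check: P(1) = -2. ✓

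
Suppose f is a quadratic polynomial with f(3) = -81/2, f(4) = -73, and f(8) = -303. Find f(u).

f(u) = -5u^2 + (5/2)u - 3

Using the Lagrange interpolation formula with nodes 3, 4, 8:
  L_0(u) = (u - 4)(u - 8) / 5
  L_1(u) = (u - 3)(u - 8) / -4
  L_2(u) = (u - 3)(u - 4) / 20
Then f(u) = -81/2·L_0(u) - 73·L_1(u) - 303·L_2(u).
Expanding and collecting terms gives f(u) = -5u^2 + (5/2)u - 3.
Check: f(4) = -73. ✓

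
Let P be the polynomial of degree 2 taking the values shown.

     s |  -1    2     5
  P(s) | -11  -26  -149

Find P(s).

P(s) = -6s^2 + s - 4

Write P(s) = as^2 + bs + c. Substituting each data point gives a linear system:
  a - b + c = -11
  4a + 2b + c = -26
  25a + 5b + c = -149
Solving the system yields a = -6, b = 1, c = -4.
So P(s) = -6s^2 + s - 4.
Check: P(2) = -26. ✓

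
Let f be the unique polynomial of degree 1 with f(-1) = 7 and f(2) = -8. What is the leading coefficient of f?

Write f(s) = as + b. Substituting each data point gives a linear system:
  -a + b = 7
  2a + b = -8
Solving the system yields a = -5, b = 2.
So f(s) = -5s + 2.
The leading coefficient is -5.

-5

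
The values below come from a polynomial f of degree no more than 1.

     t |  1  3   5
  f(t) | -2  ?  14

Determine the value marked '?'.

6

On equispaced nodes a degree-1 polynomial has vanishing second forward difference, so
  f(1) - 2·f(3) + f(5) = 0.
Substituting the known values and solving for f(3):
  -2·f(3) = -12
  f(3) = 6.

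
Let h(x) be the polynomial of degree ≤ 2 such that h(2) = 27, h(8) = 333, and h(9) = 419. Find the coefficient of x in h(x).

1

Write h(x) = ax^2 + bx + c. Substituting each data point gives a linear system:
  4a + 2b + c = 27
  64a + 8b + c = 333
  81a + 9b + c = 419
Solving the system yields a = 5, b = 1, c = 5.
So h(x) = 5x^2 + x + 5.
The coefficient of x is 1.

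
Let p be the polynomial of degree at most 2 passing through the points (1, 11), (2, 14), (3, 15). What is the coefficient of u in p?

6

Write p(u) = au^2 + bu + c. Substituting each data point gives a linear system:
  a + b + c = 11
  4a + 2b + c = 14
  9a + 3b + c = 15
Solving the system yields a = -1, b = 6, c = 6.
So p(u) = -u^2 + 6u + 6.
The coefficient of u is 6.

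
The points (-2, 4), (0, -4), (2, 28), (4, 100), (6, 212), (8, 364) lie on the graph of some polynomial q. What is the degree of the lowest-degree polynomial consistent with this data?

Forward differences of the values at s = -2, 0, 2, 4, 6, 8:
  q  : 4  -4  28  100  212  364
  Δ  : -8  32  72  112  152
  Δ^2: 40  40  40  40
  Δ^3: 0  0  0
  Δ^4: 0  0
  Δ^5: 0
The second differences are constant (40) and nonzero, while all higher differences vanish, so the minimal degree is 2.

2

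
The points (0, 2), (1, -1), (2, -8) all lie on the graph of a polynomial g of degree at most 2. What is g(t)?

Write g(t) = at^2 + bt + c. Substituting each data point gives a linear system:
  c = 2
  a + b + c = -1
  4a + 2b + c = -8
Solving the system yields a = -2, b = -1, c = 2.
So g(t) = -2t² - t + 2.
Check: g(2) = -8. ✓

g(t) = -2t^2 - t + 2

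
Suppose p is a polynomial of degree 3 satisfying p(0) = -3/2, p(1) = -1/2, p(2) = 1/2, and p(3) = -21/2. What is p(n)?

Write p(n) = an^3 + bn^2 + cn + d. Substituting each data point gives a linear system:
  d = -3/2
  a + b + c + d = -1/2
  8a + 4b + 2c + d = 1/2
  27a + 9b + 3c + d = -21/2
Solving the system yields a = -2, b = 6, c = -3, d = -3/2.
So p(n) = -2n^3 + 6n^2 - 3n - 3/2.
Check: p(2) = 1/2. ✓

p(n) = -2n^3 + 6n^2 - 3n - 3/2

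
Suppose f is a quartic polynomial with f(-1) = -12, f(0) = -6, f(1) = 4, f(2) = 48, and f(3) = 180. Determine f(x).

Write f(x) = ax^4 + bx^3 + cx^2 + dx + e. Substituting each data point gives a linear system:
  a - b + c - d + e = -12
  e = -6
  a + b + c + d + e = 4
  16a + 8b + 4c + 2d + e = 48
  81a + 27b + 9c + 3d + e = 180
Solving the system yields a = 1, b = 3, c = 1, d = 5, e = -6.
So f(x) = x^4 + 3x^3 + x^2 + 5x - 6.
Check: f(2) = 48. ✓

f(x) = x^4 + 3x^3 + x^2 + 5x - 6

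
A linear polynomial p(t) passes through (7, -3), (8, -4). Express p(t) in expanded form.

Write p(t) = at + b. Substituting each data point gives a linear system:
  7a + b = -3
  8a + b = -4
Solving the system yields a = -1, b = 4.
So p(t) = -t + 4.
Check: p(8) = -4. ✓

p(t) = -t + 4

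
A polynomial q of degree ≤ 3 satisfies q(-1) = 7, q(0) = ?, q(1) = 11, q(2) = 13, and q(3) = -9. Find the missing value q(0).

3

The 4 known points determine the degree-3 polynomial uniquely.
Write q(x) = ax^3 + bx^2 + cx + d. Substituting each data point gives a linear system:
  -a + b - c + d = 7
  a + b + c + d = 11
  8a + 4b + 2c + d = 13
  27a + 9b + 3c + d = -9
Solving the system yields a = -3, b = 6, c = 5, d = 3.
So q(x) = -3x^3 + 6x^2 + 5x + 3.
Then q(0) = 3.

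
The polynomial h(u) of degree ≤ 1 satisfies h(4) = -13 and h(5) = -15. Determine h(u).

Write h(u) = au + b. Substituting each data point gives a linear system:
  4a + b = -13
  5a + b = -15
Solving the system yields a = -2, b = -5.
So h(u) = -2u - 5.
Check: h(4) = -13. ✓

h(u) = -2u - 5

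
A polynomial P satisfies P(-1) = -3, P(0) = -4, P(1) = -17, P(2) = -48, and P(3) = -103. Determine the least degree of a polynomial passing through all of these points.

Forward differences of the values at u = -1, 0, 1, 2, 3:
  P  : -3  -4  -17  -48  -103
  Δ  : -1  -13  -31  -55
  Δ^2: -12  -18  -24
  Δ^3: -6  -6
  Δ^4: 0
The third differences are constant (-6) and nonzero, while all higher differences vanish, so the minimal degree is 3.

3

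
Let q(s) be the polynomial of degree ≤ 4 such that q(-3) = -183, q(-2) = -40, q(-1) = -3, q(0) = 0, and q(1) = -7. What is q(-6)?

-2688

Forward differences of the values at s = -3, -2, -1, 0, 1:
  q  : -183  -40  -3  0  -7
  Δ  : 143  37  3  -7
  Δ^2: -106  -34  -10
  Δ^3: 72  24
  Δ^4: -48
The fourth differences are constant, confirming degree 4.
Interpolating (Newton forward form) and evaluating at s = -6 gives q(-6) = -2688.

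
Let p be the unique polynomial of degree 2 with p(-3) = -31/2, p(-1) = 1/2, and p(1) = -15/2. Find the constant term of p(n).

Write p(n) = an^2 + bn + c. Substituting each data point gives a linear system:
  9a - 3b + c = -31/2
  a - b + c = 1/2
  a + b + c = -15/2
Solving the system yields a = -3, b = -4, c = -1/2.
So p(n) = -3n^2 - 4n - 1/2.
The constant term is -1/2.

-1/2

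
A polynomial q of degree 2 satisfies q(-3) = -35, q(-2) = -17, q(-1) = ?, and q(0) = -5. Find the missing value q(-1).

-7

The 3 known points determine the degree-2 polynomial uniquely.
Write q(u) = au^2 + bu + c. Substituting each data point gives a linear system:
  9a - 3b + c = -35
  4a - 2b + c = -17
  c = -5
Solving the system yields a = -4, b = -2, c = -5.
So q(u) = -4u² - 2u - 5.
Then q(-1) = -7.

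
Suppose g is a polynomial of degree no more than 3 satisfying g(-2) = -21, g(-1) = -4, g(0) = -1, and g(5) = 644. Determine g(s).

g(s) = 4s^3 + 5s^2 + 4s - 1

Write g(s) = as^3 + bs^2 + cs + d. Substituting each data point gives a linear system:
  -8a + 4b - 2c + d = -21
  -a + b - c + d = -4
  d = -1
  125a + 25b + 5c + d = 644
Solving the system yields a = 4, b = 5, c = 4, d = -1.
So g(s) = 4s³ + 5s² + 4s - 1.
Check: g(5) = 644. ✓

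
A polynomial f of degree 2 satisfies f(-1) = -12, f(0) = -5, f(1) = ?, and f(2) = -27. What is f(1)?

-10

On equispaced nodes a degree-2 polynomial has vanishing third forward difference, so
  - f(-1) + 3·f(0) - 3·f(1) + f(2) = 0.
Substituting the known values and solving for f(1):
  -3·f(1) = 30
  f(1) = -10.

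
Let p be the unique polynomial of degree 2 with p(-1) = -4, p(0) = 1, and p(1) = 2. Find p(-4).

Using the Lagrange interpolation formula with nodes -1, 0, 1:
  L_0(n) = n(n - 1) / 2
  L_1(n) = (n + 1)(n - 1) / -1
  L_2(n) = (n + 1)n / 2
Then p(n) = -4·L_0(n) + 1·L_1(n) + 2·L_2(n).
Expanding and collecting terms gives p(n) = -2n² + 3n + 1.
Evaluating at n = -4: p(-4) = -43.

-43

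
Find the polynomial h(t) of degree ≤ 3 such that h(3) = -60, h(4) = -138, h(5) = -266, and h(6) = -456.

h(t) = -2t^3 - t^2 + 3t - 6

Using the Lagrange interpolation formula with nodes 3, 4, 5, 6:
  L_0(t) = (t - 4)(t - 5)(t - 6) / -6
  L_1(t) = (t - 3)(t - 5)(t - 6) / 2
  L_2(t) = (t - 3)(t - 4)(t - 6) / -2
  L_3(t) = (t - 3)(t - 4)(t - 5) / 6
Then h(t) = -60·L_0(t) - 138·L_1(t) - 266·L_2(t) - 456·L_3(t).
Expanding and collecting terms gives h(t) = -2t^3 - t^2 + 3t - 6.
Check: h(6) = -456. ✓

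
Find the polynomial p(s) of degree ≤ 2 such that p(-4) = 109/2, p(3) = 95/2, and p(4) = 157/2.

Using the Lagrange interpolation formula with nodes -4, 3, 4:
  L_0(s) = (s - 3)(s - 4) / 56
  L_1(s) = (s + 4)(s - 4) / -7
  L_2(s) = (s + 4)(s - 3) / 8
Then p(s) = 109/2·L_0(s) + 95/2·L_1(s) + 157/2·L_2(s).
Expanding and collecting terms gives p(s) = 4s² + 3s + 5/2.
Check: p(-4) = 109/2. ✓

p(s) = 4s^2 + 3s + 5/2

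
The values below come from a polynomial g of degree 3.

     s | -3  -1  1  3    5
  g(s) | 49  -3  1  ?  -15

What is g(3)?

13

On equispaced nodes a degree-3 polynomial has vanishing fourth forward difference, so
  g(-3) - 4·g(-1) + 6·g(1) - 4·g(3) + g(5) = 0.
Substituting the known values and solving for g(3):
  -4·g(3) = -52
  g(3) = 13.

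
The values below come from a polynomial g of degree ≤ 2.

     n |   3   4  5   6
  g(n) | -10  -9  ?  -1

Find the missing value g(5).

The 3 known points determine the degree-2 polynomial uniquely.
Write g(n) = an^2 + bn + c. Substituting each data point gives a linear system:
  9a + 3b + c = -10
  16a + 4b + c = -9
  36a + 6b + c = -1
Solving the system yields a = 1, b = -6, c = -1.
So g(n) = n^2 - 6n - 1.
Then g(5) = -6.

-6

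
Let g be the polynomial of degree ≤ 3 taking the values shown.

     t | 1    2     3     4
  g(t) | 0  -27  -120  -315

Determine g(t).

g(t) = -6t^3 + 3t^2 + 6t - 3

Using the Lagrange interpolation formula with nodes 1, 2, 3, 4:
  L_0(t) = (t - 2)(t - 3)(t - 4) / -6
  L_1(t) = (t - 1)(t - 3)(t - 4) / 2
  L_2(t) = (t - 1)(t - 2)(t - 4) / -2
  L_3(t) = (t - 1)(t - 2)(t - 3) / 6
Then g(t) = 0·L_0(t) - 27·L_1(t) - 120·L_2(t) - 315·L_3(t).
Expanding and collecting terms gives g(t) = -6t^3 + 3t^2 + 6t - 3.
Check: g(4) = -315. ✓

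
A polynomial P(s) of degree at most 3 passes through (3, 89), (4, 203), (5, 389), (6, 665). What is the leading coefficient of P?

3

Write P(s) = as^3 + bs^2 + cs + d. Substituting each data point gives a linear system:
  27a + 9b + 3c + d = 89
  64a + 16b + 4c + d = 203
  125a + 25b + 5c + d = 389
  216a + 36b + 6c + d = 665
Solving the system yields a = 3, b = 0, c = 3, d = -1.
So P(s) = 3s³ + 3s - 1.
The leading coefficient is 3.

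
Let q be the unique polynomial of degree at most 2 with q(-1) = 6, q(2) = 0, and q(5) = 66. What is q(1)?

Forward differences of the values at x = -1, 2, 5:
  q  : 6  0  66
  Δ  : -6  66
  Δ^2: 72
The second differences are constant, confirming degree 2.
Interpolating (Newton forward form) and evaluating at x = 1 gives q(1) = -6.

-6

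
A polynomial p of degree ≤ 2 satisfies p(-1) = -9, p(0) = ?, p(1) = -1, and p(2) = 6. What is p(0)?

-6

The 3 known points determine the degree-2 polynomial uniquely.
Write p(t) = at^2 + bt + c. Substituting each data point gives a linear system:
  a - b + c = -9
  a + b + c = -1
  4a + 2b + c = 6
Solving the system yields a = 1, b = 4, c = -6.
So p(t) = t^2 + 4t - 6.
Then p(0) = -6.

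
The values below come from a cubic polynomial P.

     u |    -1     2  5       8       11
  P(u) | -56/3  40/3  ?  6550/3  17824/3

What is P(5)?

1432/3

On equispaced nodes a degree-3 polynomial has vanishing fourth forward difference, so
  P(-1) - 4·P(2) + 6·P(5) - 4·P(8) + P(11) = 0.
Substituting the known values and solving for P(5):
  6·P(5) = 2864
  P(5) = 1432/3.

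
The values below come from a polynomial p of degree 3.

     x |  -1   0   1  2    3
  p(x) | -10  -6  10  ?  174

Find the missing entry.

62

On equispaced nodes a degree-3 polynomial has vanishing fourth forward difference, so
  p(-1) - 4·p(0) + 6·p(1) - 4·p(2) + p(3) = 0.
Substituting the known values and solving for p(2):
  -4·p(2) = -248
  p(2) = 62.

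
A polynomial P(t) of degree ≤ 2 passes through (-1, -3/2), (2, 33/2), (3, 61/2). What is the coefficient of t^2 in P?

Write P(t) = at^2 + bt + c. Substituting each data point gives a linear system:
  a - b + c = -3/2
  4a + 2b + c = 33/2
  9a + 3b + c = 61/2
Solving the system yields a = 2, b = 4, c = 1/2.
So P(t) = 2t^2 + 4t + 1/2.
The leading coefficient is 2.

2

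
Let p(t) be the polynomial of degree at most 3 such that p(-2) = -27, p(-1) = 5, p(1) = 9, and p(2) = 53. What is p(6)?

Using the Lagrange interpolation formula with nodes -2, -1, 1, 2:
  L_0(t) = (t + 1)(t - 1)(t - 2) / -12
  L_1(t) = (t + 2)(t - 1)(t - 2) / 6
  L_2(t) = (t + 2)(t + 1)(t - 2) / -6
  L_3(t) = (t + 2)(t + 1)(t - 1) / 12
Then p(t) = -27·L_0(t) + 5·L_1(t) + 9·L_2(t) + 53·L_3(t).
Expanding and collecting terms gives p(t) = 6t³ + 2t² - 4t + 5.
Evaluating at t = 6: p(6) = 1349.

1349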